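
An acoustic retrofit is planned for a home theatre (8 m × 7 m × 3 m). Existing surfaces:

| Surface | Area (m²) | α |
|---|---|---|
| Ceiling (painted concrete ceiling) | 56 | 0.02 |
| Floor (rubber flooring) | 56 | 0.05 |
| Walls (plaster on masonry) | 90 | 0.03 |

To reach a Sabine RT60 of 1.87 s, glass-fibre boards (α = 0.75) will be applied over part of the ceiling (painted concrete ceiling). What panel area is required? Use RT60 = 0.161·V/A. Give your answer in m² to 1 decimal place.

Total absorption A₁ = 56*0.02 + 56*0.05 + 90*0.03
  = 1.120 + 2.800 + 2.700 = 6.620 m² sabins.
Required A₂ = 0.161·168/1.87 = 14.464 sabins.
ΔA needed = 14.464 − 6.620 = 7.844 sabins.
Net gain per m²: Δα = 0.75 − 0.02 = 0.73.
Area = ΔA/Δα = 7.844/0.73 = 10.7 m².

10.7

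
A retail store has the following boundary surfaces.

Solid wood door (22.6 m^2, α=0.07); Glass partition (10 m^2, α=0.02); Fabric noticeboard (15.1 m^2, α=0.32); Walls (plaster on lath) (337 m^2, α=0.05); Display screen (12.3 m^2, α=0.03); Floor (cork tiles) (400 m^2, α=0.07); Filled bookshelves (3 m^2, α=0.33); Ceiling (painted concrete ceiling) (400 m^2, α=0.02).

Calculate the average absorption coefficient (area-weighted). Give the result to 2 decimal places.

Total surface area S = 1200.0 m^2.
Weighted sum Σ Sα = 60.823.
ᾱ = A/S = 0.05.

0.05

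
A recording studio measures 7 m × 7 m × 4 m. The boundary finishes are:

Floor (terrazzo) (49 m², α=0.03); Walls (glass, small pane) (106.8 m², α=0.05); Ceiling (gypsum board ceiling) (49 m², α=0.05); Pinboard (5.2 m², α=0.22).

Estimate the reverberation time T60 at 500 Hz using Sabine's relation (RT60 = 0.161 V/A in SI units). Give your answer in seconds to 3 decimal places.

Equivalent absorption area: A = 49·0.03 + 106.8·0.05 + 49·0.05 + 5.2·0.22 = 10.404 m².
Volume V = 7 × 7 × 4 = 196 m³.
RT60 = 0.161 · V / A = 0.161 × 196 / 10.404 = 3.033 s.

3.033 s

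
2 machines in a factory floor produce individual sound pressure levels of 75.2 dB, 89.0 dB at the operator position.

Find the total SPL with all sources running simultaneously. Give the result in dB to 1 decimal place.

89.2 dB

Converting to relative power and adding: 10^(75.2/10) + 10^(89.0/10) = 8.274e+08.
Combined level = 10 log₁₀(8.274e+08) = 89.2 dB.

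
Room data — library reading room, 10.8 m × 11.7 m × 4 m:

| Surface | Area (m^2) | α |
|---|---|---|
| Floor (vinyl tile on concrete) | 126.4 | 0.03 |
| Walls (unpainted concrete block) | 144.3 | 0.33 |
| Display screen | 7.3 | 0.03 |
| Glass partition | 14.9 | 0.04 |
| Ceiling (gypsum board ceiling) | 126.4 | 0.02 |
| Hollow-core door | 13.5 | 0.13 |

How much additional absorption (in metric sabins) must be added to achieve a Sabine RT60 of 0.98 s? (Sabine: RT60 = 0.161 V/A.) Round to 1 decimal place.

26.5 sabins

Summing Sᵢαᵢ: 3.792 + 47.619 + 0.219 + 0.596 + 2.528 + 1.755 → A₁ = 56.509 sabins.
Target A₂ = 0.161·505.44/0.98 = 83.037 sabins (V = 505.44 m³).
Shortfall: 83.037 − 56.509 = 26.5 sabins.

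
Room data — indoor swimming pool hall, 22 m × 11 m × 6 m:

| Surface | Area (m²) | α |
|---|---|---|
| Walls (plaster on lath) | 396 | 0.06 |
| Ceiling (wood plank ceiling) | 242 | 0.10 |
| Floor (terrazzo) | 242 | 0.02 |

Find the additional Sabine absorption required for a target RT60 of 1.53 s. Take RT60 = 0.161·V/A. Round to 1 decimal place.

100.0 sabins

A₁ = Σ Sᵢαᵢ = 396*0.06 + 242*0.10 + 242*0.02 = 52.800 sabins.
Target A₂ = 0.161·1452/1.53 = 152.792 sabins (V = 1452 m³).
Shortfall: 152.792 − 52.800 = 100.0 sabins.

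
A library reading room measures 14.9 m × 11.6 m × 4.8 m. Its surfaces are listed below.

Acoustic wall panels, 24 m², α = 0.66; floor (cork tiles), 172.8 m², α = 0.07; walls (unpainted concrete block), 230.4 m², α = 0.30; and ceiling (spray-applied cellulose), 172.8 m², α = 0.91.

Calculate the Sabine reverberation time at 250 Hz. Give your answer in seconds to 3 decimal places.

Equivalent absorption area: A = 24·0.66 + 172.8·0.07 + 230.4·0.30 + 172.8·0.91 = 254.304 m².
Volume V = 14.9 × 11.6 × 4.8 = 829.632 m³.
T = 0.161 V/A = 0.161·829.632/254.304 = 0.525 s.

0.525 s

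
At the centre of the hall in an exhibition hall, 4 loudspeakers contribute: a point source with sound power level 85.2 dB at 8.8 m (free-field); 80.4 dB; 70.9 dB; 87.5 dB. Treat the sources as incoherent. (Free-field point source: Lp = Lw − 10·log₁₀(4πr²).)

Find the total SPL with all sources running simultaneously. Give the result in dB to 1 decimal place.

88.4 dB

Source at 8.8 m: Lp = 85.2 − 10·log₁₀(4π·8.8²) = 85.2 − 10·log₁₀(973.140) = 55.3 dB.
Sum in the linear (power) domain: Σ 10^(Lᵢ/10) = 10^(55.3/10) + 10^(80.4/10) + 10^(70.9/10) + 10^(87.5/10) = 6.846e+08.
L_total = 10·log₁₀(6.846e+08) = 88.4 dB.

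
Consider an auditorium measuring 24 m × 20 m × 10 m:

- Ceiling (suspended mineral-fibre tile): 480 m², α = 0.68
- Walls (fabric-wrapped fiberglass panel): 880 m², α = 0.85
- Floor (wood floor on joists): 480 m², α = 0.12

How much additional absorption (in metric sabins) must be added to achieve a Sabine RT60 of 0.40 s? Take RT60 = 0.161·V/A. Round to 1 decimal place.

Total absorption A₁ = 480×0.68 + 880×0.85 + 480×0.12
  = 326.400 + 748.000 + 57.600 = 1132.000 m² sabins.
V = 4800 m³. Required absorption A₂ = 0.161 × 4800 / 0.40 = 1932.000 sabins.
Additional absorption ΔA = 1932.000 − 1132.000 = 800.0 sabins.

800.0 sabins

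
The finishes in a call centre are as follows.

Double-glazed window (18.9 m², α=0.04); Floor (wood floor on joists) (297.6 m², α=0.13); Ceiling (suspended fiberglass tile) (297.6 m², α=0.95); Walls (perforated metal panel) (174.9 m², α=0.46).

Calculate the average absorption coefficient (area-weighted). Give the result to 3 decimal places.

0.510

S = Σ Sᵢ = 18.9 + 297.6 + 297.6 + 174.9 = 789.0 m².
Σ(Sᵢαᵢ) = 18.9·0.04 + 297.6·0.13 + 297.6·0.95 + 174.9·0.46 = 402.618.
ᾱ = 402.618 / 789.0 = 0.510.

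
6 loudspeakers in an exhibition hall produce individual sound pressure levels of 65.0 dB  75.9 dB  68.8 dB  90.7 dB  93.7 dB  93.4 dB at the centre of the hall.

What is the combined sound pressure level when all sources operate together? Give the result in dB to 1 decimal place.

97.6 dB

Sum in the linear (power) domain: Σ 10^(Lᵢ/10) = 10^(65.0/10) + 10^(75.9/10) + 10^(68.8/10) + 10^(90.7/10) + 10^(93.7/10) + 10^(93.4/10) = 5.757e+09.
Back to dB: 10·log₁₀ Σ = 97.6 dB.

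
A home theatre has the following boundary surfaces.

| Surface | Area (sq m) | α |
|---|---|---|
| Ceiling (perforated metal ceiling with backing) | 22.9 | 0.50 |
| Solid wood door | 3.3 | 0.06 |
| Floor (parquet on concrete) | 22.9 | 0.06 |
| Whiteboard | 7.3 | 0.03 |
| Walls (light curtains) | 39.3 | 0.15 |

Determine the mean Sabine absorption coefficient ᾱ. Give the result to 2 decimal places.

0.20

S = Σ Sᵢ = 22.9 + 3.3 + 22.9 + 7.3 + 39.3 = 95.7 sq m.
Σ(Sᵢαᵢ) = 22.9*0.50 + 3.3*0.06 + 22.9*0.06 + 7.3*0.03 + 39.3*0.15 = 19.136.
ᾱ = A/S = 0.20.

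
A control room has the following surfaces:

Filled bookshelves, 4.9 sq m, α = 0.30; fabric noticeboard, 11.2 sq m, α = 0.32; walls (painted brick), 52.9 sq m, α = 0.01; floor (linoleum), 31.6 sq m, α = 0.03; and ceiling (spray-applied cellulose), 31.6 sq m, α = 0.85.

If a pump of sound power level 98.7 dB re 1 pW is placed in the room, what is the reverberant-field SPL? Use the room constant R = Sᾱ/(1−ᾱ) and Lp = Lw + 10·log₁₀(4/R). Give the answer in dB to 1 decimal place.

88.2 dB

A = 33.391 sabins; S = 132.2 sq m.
ᾱ = 0.2526, so room constant R = A/(1−ᾱ) = 44.676 sq m.
Lp = 98.7 + 10·log₁₀(4/44.676) = 98.7 + (-10.48) = 88.2 dB.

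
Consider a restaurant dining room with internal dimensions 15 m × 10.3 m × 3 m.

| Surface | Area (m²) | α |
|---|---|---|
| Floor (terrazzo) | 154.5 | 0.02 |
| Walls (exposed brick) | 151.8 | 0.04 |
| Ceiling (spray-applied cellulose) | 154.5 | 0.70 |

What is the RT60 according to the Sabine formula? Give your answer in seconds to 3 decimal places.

Summing Sᵢαᵢ: 3.090 + 6.072 + 108.150 → A = 117.312 sabins.
Room volume: 463.5 m³.
RT60 = 0.161 · V / A = 0.161 × 463.5 / 117.312 = 0.636 s.

0.636 s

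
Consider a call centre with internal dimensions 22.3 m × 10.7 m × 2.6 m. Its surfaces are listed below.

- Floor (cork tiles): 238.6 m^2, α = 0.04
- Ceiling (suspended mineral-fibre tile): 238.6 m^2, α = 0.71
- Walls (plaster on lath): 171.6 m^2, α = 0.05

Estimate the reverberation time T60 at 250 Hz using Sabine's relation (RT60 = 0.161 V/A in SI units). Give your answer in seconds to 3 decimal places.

0.533 sec

A = Σ Sᵢαᵢ = 238.6·0.04 + 238.6·0.71 + 171.6·0.05 = 187.530 sabins.
Volume V = 22.3 × 10.7 × 2.6 = 620.386 m³.
T = 0.161 V/A = 0.161·620.386/187.530 = 0.533 s.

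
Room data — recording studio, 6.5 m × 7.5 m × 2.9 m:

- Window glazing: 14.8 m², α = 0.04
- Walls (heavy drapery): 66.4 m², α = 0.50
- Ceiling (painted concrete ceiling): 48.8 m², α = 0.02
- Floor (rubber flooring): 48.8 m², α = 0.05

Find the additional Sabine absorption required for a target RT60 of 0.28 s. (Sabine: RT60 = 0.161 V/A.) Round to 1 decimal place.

Summing Sᵢαᵢ: 0.592 + 33.200 + 0.976 + 2.440 → A₁ = 37.208 sabins.
For T = 0.28 s, need A₂ = 0.161·V/T = 0.161·141.375/0.28 = 81.291 sabins.
ΔA = A₂ − A₁ = 81.291 − 37.208 = 44.1 sabins.

44.1 sabins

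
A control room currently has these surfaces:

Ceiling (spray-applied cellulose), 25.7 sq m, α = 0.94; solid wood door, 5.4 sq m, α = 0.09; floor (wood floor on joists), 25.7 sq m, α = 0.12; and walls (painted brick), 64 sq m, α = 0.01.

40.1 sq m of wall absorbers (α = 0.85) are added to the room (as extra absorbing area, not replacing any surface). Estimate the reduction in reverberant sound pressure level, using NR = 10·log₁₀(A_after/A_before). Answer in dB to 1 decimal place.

A_before = Σ Sᵢαᵢ = 25.7*0.94 + 5.4*0.09 + 25.7*0.12 + 64*0.01 = 28.368 sabins.
Treatment contributes 40.1·0.85 = 34.085 sabins.
New total A_after = 62.453 sabins.
Reduction = 10 log₁₀(A_after/A_before) = 10 log₁₀(2.2015) = 3.4 dB.

3.4 dB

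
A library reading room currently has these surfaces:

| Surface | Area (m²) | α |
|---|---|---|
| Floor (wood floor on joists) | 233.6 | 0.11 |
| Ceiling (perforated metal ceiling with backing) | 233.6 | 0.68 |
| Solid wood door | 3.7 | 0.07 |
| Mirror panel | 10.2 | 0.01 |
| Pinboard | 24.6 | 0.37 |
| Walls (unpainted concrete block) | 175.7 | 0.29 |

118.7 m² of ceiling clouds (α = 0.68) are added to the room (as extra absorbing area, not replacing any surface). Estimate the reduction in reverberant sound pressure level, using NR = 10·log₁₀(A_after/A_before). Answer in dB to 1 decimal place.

Equivalent absorption area: A_before = 233.6*0.11 + 233.6*0.68 + 3.7*0.07 + 10.2*0.01 + 24.6*0.37 + 175.7*0.29 = 244.960 m².
Treatment contributes 118.7·0.68 = 80.716 sabins.
A_after = 244.960 + 80.716 = 325.676 sabins.
NR = 10·log₁₀(325.676/244.960) = 1.2 dB.

1.2 dB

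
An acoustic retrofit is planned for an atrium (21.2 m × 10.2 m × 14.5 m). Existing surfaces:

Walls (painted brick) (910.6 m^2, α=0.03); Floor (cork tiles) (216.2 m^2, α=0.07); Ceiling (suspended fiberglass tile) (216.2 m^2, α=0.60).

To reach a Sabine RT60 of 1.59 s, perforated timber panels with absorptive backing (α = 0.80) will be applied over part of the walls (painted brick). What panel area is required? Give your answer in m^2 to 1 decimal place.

A₁ = Σ Sᵢαᵢ = 910.6×0.03 + 216.2×0.07 + 216.2×0.60 = 172.172 sabins.
V = 3135.48 m³. Target absorption A₂ = 0.161 × 3135.48 / 1.59 = 317.492 sabins.
ΔA needed = 317.492 − 172.172 = 145.320 sabins.
Each m^2 of panel replacing the walls (painted brick) adds (0.80 − 0.03) = 0.77 sabins.
Area = ΔA/Δα = 145.320/0.77 = 188.7 m^2.

188.7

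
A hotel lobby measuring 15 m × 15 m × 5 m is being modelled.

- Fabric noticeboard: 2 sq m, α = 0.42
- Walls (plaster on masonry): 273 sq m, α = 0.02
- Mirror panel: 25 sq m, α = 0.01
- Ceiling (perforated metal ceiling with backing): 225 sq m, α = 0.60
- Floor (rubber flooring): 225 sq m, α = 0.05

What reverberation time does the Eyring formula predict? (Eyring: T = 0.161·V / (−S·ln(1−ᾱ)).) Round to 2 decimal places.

S = Σ Sᵢ = 750.0 sq m.
Absorption A = 2×0.42 + 273×0.02 + 25×0.01 + 225×0.60 + 225×0.05 = 152.800 sabins.
Mean coefficient ᾱ = A/S = 0.2037.
Eyring denominator: −S ln(1−ᾱ) = 170.834.
V = 15 × 15 × 5 = 1125 m³.
RT60 = 0.161 × 1125 / 170.834 = 1.06 s.

1.06 s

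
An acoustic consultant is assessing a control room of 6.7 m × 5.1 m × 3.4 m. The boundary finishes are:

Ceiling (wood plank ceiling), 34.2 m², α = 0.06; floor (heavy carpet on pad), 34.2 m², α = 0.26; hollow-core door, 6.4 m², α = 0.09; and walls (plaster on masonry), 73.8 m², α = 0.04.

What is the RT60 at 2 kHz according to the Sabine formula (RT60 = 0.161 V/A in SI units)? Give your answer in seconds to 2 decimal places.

Summing Sᵢαᵢ: 2.052 + 8.892 + 0.576 + 2.952 → A = 14.472 sabins.
Room volume: 116.178 m³.
RT60 = 0.161 · V / A = 0.161 × 116.178 / 14.472 = 1.29 s.

1.29 s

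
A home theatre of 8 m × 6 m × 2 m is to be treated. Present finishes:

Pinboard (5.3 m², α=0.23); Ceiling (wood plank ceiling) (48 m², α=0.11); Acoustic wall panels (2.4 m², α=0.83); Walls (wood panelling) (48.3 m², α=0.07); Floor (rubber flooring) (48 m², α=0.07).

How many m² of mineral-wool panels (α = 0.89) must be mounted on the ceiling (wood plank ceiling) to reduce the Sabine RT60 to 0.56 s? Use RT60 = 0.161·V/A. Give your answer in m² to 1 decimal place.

A₁ = Σ Sᵢαᵢ = 5.3·0.23 + 48·0.11 + 2.4·0.83 + 48.3·0.07 + 48·0.07 = 15.232 sabins.
Required A₂ = 0.161·96/0.56 = 27.600 sabins.
ΔA needed = 27.600 − 15.232 = 12.368 sabins.
Net gain per m²: Δα = 0.89 − 0.11 = 0.78.
Panel area = 12.368 / 0.78 = 15.9 m².

15.9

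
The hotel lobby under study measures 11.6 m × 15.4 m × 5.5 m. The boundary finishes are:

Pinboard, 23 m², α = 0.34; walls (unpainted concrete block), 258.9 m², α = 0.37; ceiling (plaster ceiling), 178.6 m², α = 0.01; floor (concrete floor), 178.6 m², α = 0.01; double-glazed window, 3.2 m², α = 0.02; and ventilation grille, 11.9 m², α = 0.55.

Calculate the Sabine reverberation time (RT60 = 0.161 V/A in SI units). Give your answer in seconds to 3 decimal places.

A = Σ Sᵢαᵢ = 23*0.34 + 258.9*0.37 + 178.6*0.01 + 178.6*0.01 + 3.2*0.02 + 11.9*0.55 = 113.794 sabins.
V = 11.6·15.4·5.5 = 982.52 m³.
T = 0.161 V/A = 0.161·982.52/113.794 = 1.390 s.

1.390 seconds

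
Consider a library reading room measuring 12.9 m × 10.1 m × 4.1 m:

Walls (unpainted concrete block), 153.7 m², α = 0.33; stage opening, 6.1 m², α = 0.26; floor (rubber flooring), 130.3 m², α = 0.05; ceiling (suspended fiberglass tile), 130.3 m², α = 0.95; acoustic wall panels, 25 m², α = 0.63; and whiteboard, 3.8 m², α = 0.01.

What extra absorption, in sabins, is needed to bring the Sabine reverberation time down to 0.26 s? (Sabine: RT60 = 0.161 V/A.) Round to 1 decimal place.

132.4 sabins

Equivalent absorption area: A₁ = 153.7·0.33 + 6.1·0.26 + 130.3·0.05 + 130.3·0.95 + 25·0.63 + 3.8·0.01 = 198.395 m².
V = 534.189 m³. Required absorption A₂ = 0.161 × 534.189 / 0.26 = 330.786 sabins.
ΔA = A₂ − A₁ = 330.786 − 198.395 = 132.4 sabins.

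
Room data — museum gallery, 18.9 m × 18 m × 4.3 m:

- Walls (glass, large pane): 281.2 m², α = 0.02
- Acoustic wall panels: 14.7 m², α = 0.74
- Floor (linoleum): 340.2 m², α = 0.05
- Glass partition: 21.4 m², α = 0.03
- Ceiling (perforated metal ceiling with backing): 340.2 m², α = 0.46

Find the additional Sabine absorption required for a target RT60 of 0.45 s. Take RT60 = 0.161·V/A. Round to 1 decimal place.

Summing Sᵢαᵢ: 5.624 + 10.878 + 17.010 + 0.642 + 156.492 → A₁ = 190.646 sabins.
Target A₂ = 0.161·1462.86/0.45 = 523.379 sabins (V = 1462.86 m³).
Additional absorption ΔA = 523.379 − 190.646 = 332.7 sabins.

332.7 sabins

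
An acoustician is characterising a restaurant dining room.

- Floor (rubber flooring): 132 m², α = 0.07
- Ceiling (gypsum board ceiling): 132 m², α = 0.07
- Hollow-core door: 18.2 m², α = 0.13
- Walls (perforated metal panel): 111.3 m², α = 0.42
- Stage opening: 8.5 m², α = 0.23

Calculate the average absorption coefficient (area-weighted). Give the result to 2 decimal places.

S = Σ Sᵢ = 132 + 132 + 18.2 + 111.3 + 8.5 = 402.0 m².
A = 132×0.07 + 132×0.07 + 18.2×0.13 + 111.3×0.42 + 8.5×0.23 = 69.547 sabins.
ᾱ = 69.547 / 402.0 = 0.17.

0.17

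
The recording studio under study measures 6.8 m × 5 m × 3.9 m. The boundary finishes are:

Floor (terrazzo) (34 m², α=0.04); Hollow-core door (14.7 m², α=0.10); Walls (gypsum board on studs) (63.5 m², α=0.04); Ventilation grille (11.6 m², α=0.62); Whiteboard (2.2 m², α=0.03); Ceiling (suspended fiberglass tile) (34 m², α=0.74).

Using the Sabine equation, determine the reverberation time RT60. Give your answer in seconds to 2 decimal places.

0.56 seconds

Equivalent absorption area: A = 34*0.04 + 14.7*0.10 + 63.5*0.04 + 11.6*0.62 + 2.2*0.03 + 34*0.74 = 37.788 m².
V = 6.8·5·3.9 = 132.6 m³.
RT60 = 0.161 · V / A = 0.161 × 132.6 / 37.788 = 0.56 s.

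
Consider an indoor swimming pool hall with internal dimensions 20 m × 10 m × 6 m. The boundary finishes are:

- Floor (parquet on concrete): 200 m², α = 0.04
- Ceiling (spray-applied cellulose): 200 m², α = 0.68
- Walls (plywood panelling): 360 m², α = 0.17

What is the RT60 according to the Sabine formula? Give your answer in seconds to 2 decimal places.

Summing Sᵢαᵢ: 8.000 + 136.000 + 61.200 → A = 205.200 sabins.
Volume V = 20 × 10 × 6 = 1200 m³.
T = 0.161 V/A = 0.161·1200/205.200 = 0.94 s.

0.94 s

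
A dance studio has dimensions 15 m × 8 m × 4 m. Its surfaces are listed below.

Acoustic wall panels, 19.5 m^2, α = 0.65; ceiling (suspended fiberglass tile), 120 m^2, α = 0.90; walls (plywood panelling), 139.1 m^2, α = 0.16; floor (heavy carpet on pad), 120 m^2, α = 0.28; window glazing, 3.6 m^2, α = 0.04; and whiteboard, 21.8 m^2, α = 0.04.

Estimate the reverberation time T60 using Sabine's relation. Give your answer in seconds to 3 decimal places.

0.435 s

Summing Sᵢαᵢ: 12.675 + 108.000 + 22.256 + 33.600 + 0.144 + 0.872 → A = 177.547 sabins.
Volume V = 15 × 8 × 4 = 480 m³.
RT60 = 0.161 · V / A = 0.161 × 480 / 177.547 = 0.435 s.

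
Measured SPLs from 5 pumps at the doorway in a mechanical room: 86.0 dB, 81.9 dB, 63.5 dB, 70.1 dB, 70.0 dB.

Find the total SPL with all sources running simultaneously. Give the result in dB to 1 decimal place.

87.6 dB

Sum in the linear (power) domain: Σ 10^(Lᵢ/10) = 10^(86.0/10) + 10^(81.9/10) + 10^(63.5/10) + 10^(70.1/10) + 10^(70.0/10) = 5.755e+08.
Back to dB: 10·log₁₀ Σ = 87.6 dB.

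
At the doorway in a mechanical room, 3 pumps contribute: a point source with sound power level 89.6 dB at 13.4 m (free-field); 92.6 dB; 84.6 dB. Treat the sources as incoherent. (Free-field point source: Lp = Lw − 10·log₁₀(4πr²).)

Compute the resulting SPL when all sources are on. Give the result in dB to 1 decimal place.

93.2 dB

Source at 13.4 m: Lp = 89.6 − 10·log₁₀(4π·13.4²) = 89.6 − 10·log₁₀(2256.418) = 56.1 dB.
Σ 10^(Lᵢ/10) = 2.109e+09.
Combined level = 10 log₁₀(2.109e+09) = 93.2 dB.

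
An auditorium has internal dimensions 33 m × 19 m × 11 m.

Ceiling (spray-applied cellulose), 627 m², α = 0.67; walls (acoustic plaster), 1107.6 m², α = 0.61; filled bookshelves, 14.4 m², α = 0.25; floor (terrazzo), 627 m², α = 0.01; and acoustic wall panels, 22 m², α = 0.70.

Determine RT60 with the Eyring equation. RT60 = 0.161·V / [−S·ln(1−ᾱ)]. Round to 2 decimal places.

S = Σ Sᵢ = 2398.0 m².
Absorption A = 627×0.67 + 1107.6×0.61 + 14.4×0.25 + 627×0.01 + 22×0.70 = 1120.996 sabins.
ᾱ = 1120.996 / 2398.0 = 0.4675.
Eyring denominator: −S ln(1−ᾱ) = 1511.153.
V = 33 × 19 × 11 = 6897 m³.
RT60 = 0.161 × 6897 / 1511.153 = 0.73 s.

0.73 s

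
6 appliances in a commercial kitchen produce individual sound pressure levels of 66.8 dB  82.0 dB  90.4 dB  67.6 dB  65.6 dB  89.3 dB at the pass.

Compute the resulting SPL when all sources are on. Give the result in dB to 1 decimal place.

Σ 10^(Lᵢ/10) = 2.12e+09.
L_total = 10·log₁₀(2.12e+09) = 93.3 dB.

93.3 dB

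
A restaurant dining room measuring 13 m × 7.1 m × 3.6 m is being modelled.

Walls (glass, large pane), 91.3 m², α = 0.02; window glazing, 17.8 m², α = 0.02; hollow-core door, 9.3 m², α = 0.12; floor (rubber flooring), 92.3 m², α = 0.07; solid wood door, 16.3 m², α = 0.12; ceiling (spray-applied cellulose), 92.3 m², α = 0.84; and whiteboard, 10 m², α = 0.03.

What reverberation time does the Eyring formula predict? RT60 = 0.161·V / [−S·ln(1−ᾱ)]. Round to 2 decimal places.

0.51 s

Total surface area S = 91.3 + 17.8 + 9.3 + 92.3 + 16.3 + 92.3 + 10 = 329.3 m².
Absorption A = 91.3×0.02 + 17.8×0.02 + 9.3×0.12 + 92.3×0.07 + 16.3×0.12 + 92.3×0.84 + 10×0.03 = 89.547 sabins.
ᾱ = 89.547 / 329.3 = 0.2719.
Eyring denominator: −S ln(1−ᾱ) = 104.492.
V = 13 × 7.1 × 3.6 = 332.28 m³.
RT60 = 0.161 × 332.28 / 104.492 = 0.51 s.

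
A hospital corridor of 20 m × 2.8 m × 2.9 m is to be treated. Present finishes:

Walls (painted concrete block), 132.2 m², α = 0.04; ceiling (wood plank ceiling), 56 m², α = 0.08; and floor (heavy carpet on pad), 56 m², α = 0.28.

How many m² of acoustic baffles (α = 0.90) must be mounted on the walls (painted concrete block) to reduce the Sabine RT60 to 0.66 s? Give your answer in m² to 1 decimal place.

Total absorption A₁ = 132.2×0.04 + 56×0.08 + 56×0.28
  = 5.288 + 4.480 + 15.680 = 25.448 m² sabins.
Required A₂ = 0.161·162.4/0.66 = 39.616 sabins.
ΔA needed = 39.616 − 25.448 = 14.168 sabins.
Net gain per m²: Δα = 0.90 − 0.04 = 0.86.
Area = ΔA/Δα = 14.168/0.86 = 16.5 m².

16.5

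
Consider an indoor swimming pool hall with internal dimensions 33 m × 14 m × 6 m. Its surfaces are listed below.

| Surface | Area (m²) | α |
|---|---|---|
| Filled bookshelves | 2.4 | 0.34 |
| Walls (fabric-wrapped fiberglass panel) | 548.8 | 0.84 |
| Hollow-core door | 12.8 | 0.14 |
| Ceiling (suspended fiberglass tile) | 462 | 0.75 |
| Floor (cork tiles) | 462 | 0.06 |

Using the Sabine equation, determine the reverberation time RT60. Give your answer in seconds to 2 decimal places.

0.53 s

Equivalent absorption area: A = 2.4·0.34 + 548.8·0.84 + 12.8·0.14 + 462·0.75 + 462·0.06 = 837.820 m².
V = 33·14·6 = 2772 m³.
T = 0.161 V/A = 0.161·2772/837.820 = 0.53 s.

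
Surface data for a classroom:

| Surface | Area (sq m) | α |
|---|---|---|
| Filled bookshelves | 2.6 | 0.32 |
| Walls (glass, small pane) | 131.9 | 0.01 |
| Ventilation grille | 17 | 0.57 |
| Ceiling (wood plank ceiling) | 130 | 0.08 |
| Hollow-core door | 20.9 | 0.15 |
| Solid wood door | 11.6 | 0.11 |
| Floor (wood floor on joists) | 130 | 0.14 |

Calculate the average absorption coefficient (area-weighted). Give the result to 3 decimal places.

S = Σ Sᵢ = 2.6 + 131.9 + 17 + 130 + 20.9 + 11.6 + 130 = 444.0 sq m.
A = 2.6*0.32 + 131.9*0.01 + 17*0.57 + 130*0.08 + 20.9*0.15 + 11.6*0.11 + 130*0.14 = 44.852 sabins.
ᾱ = 44.852 / 444.0 = 0.101.

0.101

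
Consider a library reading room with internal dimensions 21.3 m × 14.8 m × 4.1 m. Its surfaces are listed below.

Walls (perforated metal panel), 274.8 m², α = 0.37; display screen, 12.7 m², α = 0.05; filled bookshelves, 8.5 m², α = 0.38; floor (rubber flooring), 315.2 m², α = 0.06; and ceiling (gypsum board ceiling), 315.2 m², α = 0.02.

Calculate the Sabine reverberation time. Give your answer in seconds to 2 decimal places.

Total absorption A = 274.8·0.37 + 12.7·0.05 + 8.5·0.38 + 315.2·0.06 + 315.2·0.02
  = 101.676 + 0.635 + 3.230 + 18.912 + 6.304 = 130.757 m² sabins.
V = 21.3·14.8·4.1 = 1292.484 m³.
RT60 = 0.161 · V / A = 0.161 × 1292.484 / 130.757 = 1.59 s.

1.59 s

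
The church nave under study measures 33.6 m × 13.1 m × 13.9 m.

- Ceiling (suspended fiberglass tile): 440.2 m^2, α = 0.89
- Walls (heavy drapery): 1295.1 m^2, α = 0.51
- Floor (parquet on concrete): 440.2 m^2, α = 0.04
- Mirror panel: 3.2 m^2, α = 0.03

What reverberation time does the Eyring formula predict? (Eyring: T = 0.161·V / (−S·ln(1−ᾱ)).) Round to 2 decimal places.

S = Σ Sᵢ = 2178.7 m^2.
Absorption A = 440.2·0.89 + 1295.1·0.51 + 440.2·0.04 + 3.2·0.03 = 1069.983 sabins.
ᾱ = 1069.983 / 2178.7 = 0.4911.
−S·ln(1−ᾱ) = −2178.7 × ln(1 − 0.4911) = 1471.720.
V = 33.6 × 13.1 × 13.9 = 6118.224 m³.
RT60 = 0.161 × 6118.224 / 1471.720 = 0.67 s.

0.67 s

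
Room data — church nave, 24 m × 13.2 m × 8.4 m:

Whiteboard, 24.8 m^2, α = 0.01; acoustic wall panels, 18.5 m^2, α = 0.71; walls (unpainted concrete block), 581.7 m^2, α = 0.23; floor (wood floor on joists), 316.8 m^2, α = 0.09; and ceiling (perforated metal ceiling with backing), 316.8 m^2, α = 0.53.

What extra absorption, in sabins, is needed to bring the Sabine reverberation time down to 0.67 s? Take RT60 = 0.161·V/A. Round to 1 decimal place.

Total absorption A₁ = 24.8·0.01 + 18.5·0.71 + 581.7·0.23 + 316.8·0.09 + 316.8·0.53
  = 0.248 + 13.135 + 133.791 + 28.512 + 167.904 = 343.590 m^2 sabins.
V = 2661.12 m³. Required absorption A₂ = 0.161 × 2661.12 / 0.67 = 639.463 sabins.
ΔA = A₂ − A₁ = 639.463 − 343.590 = 295.9 sabins.

295.9 sabins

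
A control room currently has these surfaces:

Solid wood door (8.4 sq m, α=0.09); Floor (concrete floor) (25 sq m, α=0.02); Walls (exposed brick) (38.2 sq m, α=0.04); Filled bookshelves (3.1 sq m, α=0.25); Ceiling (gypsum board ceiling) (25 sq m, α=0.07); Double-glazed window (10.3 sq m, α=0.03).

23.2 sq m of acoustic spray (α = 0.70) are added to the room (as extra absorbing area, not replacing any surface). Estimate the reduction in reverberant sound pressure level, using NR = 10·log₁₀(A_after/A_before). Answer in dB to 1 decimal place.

5.9 dB

Equivalent absorption area: A_before = 8.4×0.09 + 25×0.02 + 38.2×0.04 + 3.1×0.25 + 25×0.07 + 10.3×0.03 = 5.618 sq m.
Added absorption = 23.2 × 0.70 = 16.240 sabins.
New total A_after = 21.858 sabins.
NR = 10·log₁₀(21.858/5.618) = 5.9 dB.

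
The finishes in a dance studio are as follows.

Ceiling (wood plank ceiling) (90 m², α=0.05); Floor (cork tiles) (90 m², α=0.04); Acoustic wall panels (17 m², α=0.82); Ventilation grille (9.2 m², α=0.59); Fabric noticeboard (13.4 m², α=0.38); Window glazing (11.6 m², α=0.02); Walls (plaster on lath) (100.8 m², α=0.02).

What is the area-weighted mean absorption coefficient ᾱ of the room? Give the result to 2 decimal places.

S = Σ Sᵢ = 90 + 90 + 17 + 9.2 + 13.4 + 11.6 + 100.8 = 332.0 m².
Σ(Sᵢαᵢ) = 90·0.05 + 90·0.04 + 17·0.82 + 9.2·0.59 + 13.4·0.38 + 11.6·0.02 + 100.8·0.02 = 34.808.
ᾱ = 34.808 / 332.0 = 0.10.

0.10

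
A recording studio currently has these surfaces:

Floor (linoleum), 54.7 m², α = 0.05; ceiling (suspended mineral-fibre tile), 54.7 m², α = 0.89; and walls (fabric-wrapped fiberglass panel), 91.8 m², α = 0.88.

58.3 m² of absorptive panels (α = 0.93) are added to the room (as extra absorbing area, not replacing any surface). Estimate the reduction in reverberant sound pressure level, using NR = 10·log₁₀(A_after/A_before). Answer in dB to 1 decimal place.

1.5 dB

Equivalent absorption area: A_before = 54.7·0.05 + 54.7·0.89 + 91.8·0.88 = 132.202 m².
Added absorption = 58.3 × 0.93 = 54.219 sabins.
A_after = 132.202 + 54.219 = 186.421 sabins.
Reduction = 10 log₁₀(A_after/A_before) = 10 log₁₀(1.4101) = 1.5 dB.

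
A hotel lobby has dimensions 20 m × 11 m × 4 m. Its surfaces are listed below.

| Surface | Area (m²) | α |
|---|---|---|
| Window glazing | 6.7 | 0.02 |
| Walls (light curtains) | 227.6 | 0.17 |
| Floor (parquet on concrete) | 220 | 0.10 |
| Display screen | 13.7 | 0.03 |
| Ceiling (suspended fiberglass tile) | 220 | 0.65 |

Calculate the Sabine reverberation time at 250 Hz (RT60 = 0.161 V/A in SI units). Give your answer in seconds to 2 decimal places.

A = Σ Sᵢαᵢ = 6.7*0.02 + 227.6*0.17 + 220*0.10 + 13.7*0.03 + 220*0.65 = 204.237 sabins.
V = 20·11·4 = 880 m³.
RT60 = 0.161 · V / A = 0.161 × 880 / 204.237 = 0.69 s.

0.69 seconds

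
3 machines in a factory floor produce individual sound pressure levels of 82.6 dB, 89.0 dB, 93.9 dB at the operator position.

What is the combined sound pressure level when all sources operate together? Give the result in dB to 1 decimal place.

95.4 dB

Σ 10^(Lᵢ/10) = 3.431e+09.
Back to dB: 10·log₁₀ Σ = 95.4 dB.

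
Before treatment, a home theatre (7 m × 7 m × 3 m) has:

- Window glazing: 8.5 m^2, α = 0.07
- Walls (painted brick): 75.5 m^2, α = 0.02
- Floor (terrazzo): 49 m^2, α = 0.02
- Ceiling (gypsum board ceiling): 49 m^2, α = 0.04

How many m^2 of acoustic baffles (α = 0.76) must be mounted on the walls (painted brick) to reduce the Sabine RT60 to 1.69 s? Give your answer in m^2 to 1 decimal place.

12.1

Equivalent absorption area: A₁ = 8.5·0.07 + 75.5·0.02 + 49·0.02 + 49·0.04 = 5.045 m^2.
Required A₂ = 0.161·147/1.69 = 14.004 sabins.
Absorption to add: 14.004 − 5.045 = 8.959 sabins.
Each m^2 of panel replacing the walls (painted brick) adds (0.76 − 0.02) = 0.74 sabins.
Area = ΔA/Δα = 8.959/0.74 = 12.1 m^2.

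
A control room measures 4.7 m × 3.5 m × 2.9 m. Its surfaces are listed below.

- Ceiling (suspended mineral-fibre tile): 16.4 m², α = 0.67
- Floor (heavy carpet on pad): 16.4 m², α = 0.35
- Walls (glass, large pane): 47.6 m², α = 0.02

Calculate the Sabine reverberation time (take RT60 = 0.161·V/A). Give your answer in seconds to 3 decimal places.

0.434 s

Equivalent absorption area: A = 16.4·0.67 + 16.4·0.35 + 47.6·0.02 = 17.680 m².
V = 4.7·3.5·2.9 = 47.705 m³.
RT60 = 0.161 · V / A = 0.161 × 47.705 / 17.680 = 0.434 s.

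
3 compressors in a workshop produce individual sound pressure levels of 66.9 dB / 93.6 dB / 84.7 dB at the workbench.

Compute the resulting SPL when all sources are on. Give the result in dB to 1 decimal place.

Σ 10^(Lᵢ/10) = 2.591e+09.
Back to dB: 10·log₁₀ Σ = 94.1 dB.

94.1 dB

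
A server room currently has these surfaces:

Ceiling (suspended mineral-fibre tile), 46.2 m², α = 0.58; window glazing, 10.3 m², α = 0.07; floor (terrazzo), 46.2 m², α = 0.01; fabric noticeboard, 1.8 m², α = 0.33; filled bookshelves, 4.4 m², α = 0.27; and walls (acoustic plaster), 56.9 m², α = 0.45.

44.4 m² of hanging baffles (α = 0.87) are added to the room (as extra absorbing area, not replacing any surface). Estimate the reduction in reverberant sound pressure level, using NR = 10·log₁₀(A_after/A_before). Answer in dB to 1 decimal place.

Total absorption A_before = 46.2×0.58 + 10.3×0.07 + 46.2×0.01 + 1.8×0.33 + 4.4×0.27 + 56.9×0.45
  = 26.796 + 0.721 + 0.462 + 0.594 + 1.188 + 25.605 = 55.366 m² sabins.
Treatment contributes 44.4·0.87 = 38.628 sabins.
New total A_after = 93.994 sabins.
NR = 10·log₁₀(93.994/55.366) = 2.3 dB.

2.3 dB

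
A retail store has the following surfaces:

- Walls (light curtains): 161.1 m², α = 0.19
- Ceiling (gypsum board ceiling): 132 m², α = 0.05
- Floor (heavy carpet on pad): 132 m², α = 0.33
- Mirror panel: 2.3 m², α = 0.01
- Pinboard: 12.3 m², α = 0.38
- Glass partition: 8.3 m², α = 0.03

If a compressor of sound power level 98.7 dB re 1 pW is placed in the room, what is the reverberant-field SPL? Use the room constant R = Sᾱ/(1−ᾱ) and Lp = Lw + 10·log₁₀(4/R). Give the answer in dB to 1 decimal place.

A = 85.715 sabins; S = 448.0 m².
ᾱ = 85.715/448.0 = 0.1913; R = Sᾱ/(1−ᾱ) = 85.715/(1−0.1913) = 105.991 m².
Lp = 98.7 + 10·log₁₀(4/105.991) = 98.7 + (-14.23) = 84.5 dB.

84.5 dB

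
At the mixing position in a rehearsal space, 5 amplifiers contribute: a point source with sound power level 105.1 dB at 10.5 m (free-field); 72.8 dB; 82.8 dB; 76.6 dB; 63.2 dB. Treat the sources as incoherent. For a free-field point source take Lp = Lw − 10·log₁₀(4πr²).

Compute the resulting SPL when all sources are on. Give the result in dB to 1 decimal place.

84.5 dB

Source at 10.5 m: Lp = 105.1 − 10·log₁₀(4π·10.5²) = 105.1 − 10·log₁₀(1385.442) = 73.7 dB.
Sum in the linear (power) domain: Σ 10^(Lᵢ/10) = 10^(73.7/10) + 10^(72.8/10) + 10^(82.8/10) + 10^(76.6/10) + 10^(63.2/10) = 2.808e+08.
L_total = 10·log₁₀(2.808e+08) = 84.5 dB.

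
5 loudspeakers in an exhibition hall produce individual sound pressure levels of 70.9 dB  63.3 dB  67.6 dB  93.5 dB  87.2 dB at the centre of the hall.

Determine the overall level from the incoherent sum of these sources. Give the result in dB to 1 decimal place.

94.4 dB

Converting to relative power and adding: 10^(70.9/10) + 10^(63.3/10) + 10^(67.6/10) + 10^(93.5/10) + 10^(87.2/10) = 2.784e+09.
Back to dB: 10·log₁₀ Σ = 94.4 dB.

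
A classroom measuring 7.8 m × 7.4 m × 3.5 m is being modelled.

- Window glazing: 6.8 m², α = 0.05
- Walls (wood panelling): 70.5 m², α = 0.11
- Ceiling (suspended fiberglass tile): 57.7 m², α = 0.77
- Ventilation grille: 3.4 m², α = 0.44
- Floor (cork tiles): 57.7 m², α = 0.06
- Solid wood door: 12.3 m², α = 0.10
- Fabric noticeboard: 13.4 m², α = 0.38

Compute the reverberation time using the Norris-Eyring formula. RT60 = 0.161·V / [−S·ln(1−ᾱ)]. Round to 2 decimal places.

0.43 s

Total surface area S = 6.8 + 70.5 + 57.7 + 3.4 + 57.7 + 12.3 + 13.4 = 221.8 m².
Absorption A = 6.8×0.05 + 70.5×0.11 + 57.7×0.77 + 3.4×0.44 + 57.7×0.06 + 12.3×0.10 + 13.4×0.38 = 63.804 sabins.
Mean coefficient ᾱ = A/S = 0.2877.
−S·ln(1−ᾱ) = −221.8 × ln(1 − 0.2877) = 75.247.
V = 7.8 × 7.4 × 3.5 = 202.02 m³.
T = 0.161·V/[−S·ln(1−ᾱ)] = 0.161·202.02/75.247 = 0.43 s.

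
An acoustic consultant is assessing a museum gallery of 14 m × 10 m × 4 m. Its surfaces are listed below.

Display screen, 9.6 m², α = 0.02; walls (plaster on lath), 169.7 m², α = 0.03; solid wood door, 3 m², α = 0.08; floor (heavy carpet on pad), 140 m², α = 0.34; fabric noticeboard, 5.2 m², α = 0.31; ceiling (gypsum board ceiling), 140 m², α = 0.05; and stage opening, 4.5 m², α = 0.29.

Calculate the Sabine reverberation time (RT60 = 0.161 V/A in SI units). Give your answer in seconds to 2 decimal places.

Summing Sᵢαᵢ: 0.192 + 5.091 + 0.240 + 47.600 + 1.612 + 7.000 + 1.305 → A = 63.040 sabins.
Volume V = 14 × 10 × 4 = 560 m³.
Sabine: RT60 = 0.161 × 560 / 63.040 = 1.43 s.

1.43 sec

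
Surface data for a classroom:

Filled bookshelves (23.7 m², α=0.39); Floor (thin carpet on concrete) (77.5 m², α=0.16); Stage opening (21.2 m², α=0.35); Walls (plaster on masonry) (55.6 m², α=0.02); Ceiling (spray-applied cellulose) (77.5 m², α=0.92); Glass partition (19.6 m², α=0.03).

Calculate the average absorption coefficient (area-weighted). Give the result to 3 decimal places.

0.371

Total surface area S = 275.1 m².
Weighted sum Σ Sα = 102.063.
ᾱ = 102.063 / 275.1 = 0.371.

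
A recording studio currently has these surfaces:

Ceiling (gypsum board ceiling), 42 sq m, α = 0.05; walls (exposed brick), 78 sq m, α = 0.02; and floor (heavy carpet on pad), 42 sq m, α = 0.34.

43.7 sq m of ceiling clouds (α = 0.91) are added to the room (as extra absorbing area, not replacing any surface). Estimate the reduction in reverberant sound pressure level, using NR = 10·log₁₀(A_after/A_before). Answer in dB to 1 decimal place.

5.1 dB

Total absorption A_before = 42×0.05 + 78×0.02 + 42×0.34
  = 2.100 + 1.560 + 14.280 = 17.940 sq m sabins.
Treatment contributes 43.7·0.91 = 39.767 sabins.
A_after = 17.940 + 39.767 = 57.707 sabins.
Reduction = 10 log₁₀(A_after/A_before) = 10 log₁₀(3.2167) = 5.1 dB.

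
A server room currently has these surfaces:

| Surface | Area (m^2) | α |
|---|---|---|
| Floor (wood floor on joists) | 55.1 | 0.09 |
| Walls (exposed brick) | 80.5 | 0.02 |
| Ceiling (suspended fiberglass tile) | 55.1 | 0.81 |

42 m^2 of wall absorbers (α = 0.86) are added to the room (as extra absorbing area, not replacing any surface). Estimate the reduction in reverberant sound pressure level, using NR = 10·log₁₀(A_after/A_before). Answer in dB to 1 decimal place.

2.3 dB

A_before = Σ Sᵢαᵢ = 55.1×0.09 + 80.5×0.02 + 55.1×0.81 = 51.200 sabins.
Treatment contributes 42·0.86 = 36.120 sabins.
New total A_after = 87.320 sabins.
NR = 10·log₁₀(87.320/51.200) = 2.3 dB.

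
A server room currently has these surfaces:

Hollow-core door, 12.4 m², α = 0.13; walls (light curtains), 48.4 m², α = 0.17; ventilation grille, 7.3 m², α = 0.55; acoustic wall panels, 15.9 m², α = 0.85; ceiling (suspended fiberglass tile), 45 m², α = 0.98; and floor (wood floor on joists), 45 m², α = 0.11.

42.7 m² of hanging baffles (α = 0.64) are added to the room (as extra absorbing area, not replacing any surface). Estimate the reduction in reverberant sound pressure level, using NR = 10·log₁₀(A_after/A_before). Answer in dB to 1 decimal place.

Equivalent absorption area: A_before = 12.4×0.13 + 48.4×0.17 + 7.3×0.55 + 15.9×0.85 + 45×0.98 + 45×0.11 = 76.420 m².
Treatment contributes 42.7·0.64 = 27.328 sabins.
A_after = 76.420 + 27.328 = 103.748 sabins.
NR = 10·log₁₀(103.748/76.420) = 1.3 dB.

1.3 dB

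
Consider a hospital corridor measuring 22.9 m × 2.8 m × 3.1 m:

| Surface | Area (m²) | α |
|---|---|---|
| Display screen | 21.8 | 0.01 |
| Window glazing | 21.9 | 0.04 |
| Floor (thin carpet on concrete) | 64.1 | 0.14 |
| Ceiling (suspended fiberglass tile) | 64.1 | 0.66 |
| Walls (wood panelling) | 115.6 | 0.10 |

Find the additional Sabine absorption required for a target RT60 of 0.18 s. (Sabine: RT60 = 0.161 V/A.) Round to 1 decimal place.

Summing Sᵢαᵢ: 0.218 + 0.876 + 8.974 + 42.306 + 11.560 → A₁ = 63.934 sabins.
Target A₂ = 0.161·198.772/0.18 = 177.791 sabins (V = 198.772 m³).
ΔA = A₂ − A₁ = 177.791 − 63.934 = 113.9 sabins.

113.9 sabins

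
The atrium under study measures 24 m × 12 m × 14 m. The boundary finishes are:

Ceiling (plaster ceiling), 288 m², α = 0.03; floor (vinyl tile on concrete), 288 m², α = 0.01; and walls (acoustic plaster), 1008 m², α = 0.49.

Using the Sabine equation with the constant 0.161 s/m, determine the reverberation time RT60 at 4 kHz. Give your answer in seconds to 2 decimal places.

Summing Sᵢαᵢ: 8.640 + 2.880 + 493.920 → A = 505.440 sabins.
Volume V = 24 × 12 × 14 = 4032 m³.
T = 0.161 V/A = 0.161·4032/505.440 = 1.28 s.

1.28 seconds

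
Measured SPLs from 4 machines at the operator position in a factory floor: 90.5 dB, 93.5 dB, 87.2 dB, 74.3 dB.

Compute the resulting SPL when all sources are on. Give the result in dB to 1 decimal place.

95.9 dB

Σ 10^(Lᵢ/10) = 3.912e+09.
L_total = 10·log₁₀(3.912e+09) = 95.9 dB.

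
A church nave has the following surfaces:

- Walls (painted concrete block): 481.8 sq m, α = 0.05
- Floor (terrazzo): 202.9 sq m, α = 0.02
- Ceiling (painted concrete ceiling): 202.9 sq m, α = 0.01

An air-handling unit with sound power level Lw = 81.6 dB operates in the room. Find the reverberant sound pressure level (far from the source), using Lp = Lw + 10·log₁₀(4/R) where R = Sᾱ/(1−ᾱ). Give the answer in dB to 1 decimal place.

72.7 dB

Σ(Sᵢαᵢ) = 481.8·0.05 + 202.9·0.02 + 202.9·0.01 = 30.177; total area S = 887.6 sq m.
ᾱ = 30.177/887.6 = 0.0340; R = Sᾱ/(1−ᾱ) = 30.177/(1−0.0340) = 31.239 sq m.
Lp = Lw + 10 log₁₀(4/R) = 81.6 -8.93 = 72.7 dB.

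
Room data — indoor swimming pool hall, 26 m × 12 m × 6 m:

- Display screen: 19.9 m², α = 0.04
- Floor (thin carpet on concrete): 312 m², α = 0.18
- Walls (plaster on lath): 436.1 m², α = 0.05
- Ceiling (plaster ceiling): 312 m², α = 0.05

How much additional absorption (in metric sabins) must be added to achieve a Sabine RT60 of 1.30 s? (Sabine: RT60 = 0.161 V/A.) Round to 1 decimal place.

137.5 sabins

A₁ = Σ Sᵢαᵢ = 19.9×0.04 + 312×0.18 + 436.1×0.05 + 312×0.05 = 94.361 sabins.
For T = 1.30 s, need A₂ = 0.161·V/T = 0.161·1872/1.30 = 231.840 sabins.
Shortfall: 231.840 − 94.361 = 137.5 sabins.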